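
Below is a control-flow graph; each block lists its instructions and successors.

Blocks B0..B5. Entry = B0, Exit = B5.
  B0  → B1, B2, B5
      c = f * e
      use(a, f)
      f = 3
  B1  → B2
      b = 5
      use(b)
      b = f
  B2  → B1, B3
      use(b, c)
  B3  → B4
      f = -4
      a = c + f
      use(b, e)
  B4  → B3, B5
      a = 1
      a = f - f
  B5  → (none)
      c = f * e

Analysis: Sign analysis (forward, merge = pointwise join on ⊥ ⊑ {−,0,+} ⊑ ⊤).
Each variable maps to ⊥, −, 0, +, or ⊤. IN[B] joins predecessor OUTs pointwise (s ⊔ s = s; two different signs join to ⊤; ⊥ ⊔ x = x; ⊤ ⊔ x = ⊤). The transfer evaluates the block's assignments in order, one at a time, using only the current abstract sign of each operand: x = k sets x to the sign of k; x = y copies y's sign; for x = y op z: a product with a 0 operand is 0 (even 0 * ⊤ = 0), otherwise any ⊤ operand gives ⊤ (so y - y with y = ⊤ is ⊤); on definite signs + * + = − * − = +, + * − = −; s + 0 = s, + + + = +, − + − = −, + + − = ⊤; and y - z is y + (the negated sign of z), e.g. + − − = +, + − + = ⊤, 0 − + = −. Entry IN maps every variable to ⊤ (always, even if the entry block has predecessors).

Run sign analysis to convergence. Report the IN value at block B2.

Answer: {a: ⊤, b: ⊤, c: ⊤, d: ⊤, e: ⊤, f: +}

Derivation:
Converged values:
  B0:  IN=(all ⊤)  OUT={f:+; rest ⊤}
  B1:  IN={f:+; rest ⊤}  OUT={b:+, f:+; rest ⊤}
  B2:  IN={f:+; rest ⊤}  OUT={f:+; rest ⊤}
  B3:  IN=(all ⊤)  OUT={f:-; rest ⊤}
  B4:  IN={f:-; rest ⊤}  OUT={f:-; rest ⊤}
  B5:  IN=(all ⊤)  OUT=(all ⊤)

Merge at B2: IN[B2] = OUT[B0] ⊔ OUT[B1] = {a: ⊤, b: ⊤, c: ⊤, d: ⊤, e: ⊤, f: +}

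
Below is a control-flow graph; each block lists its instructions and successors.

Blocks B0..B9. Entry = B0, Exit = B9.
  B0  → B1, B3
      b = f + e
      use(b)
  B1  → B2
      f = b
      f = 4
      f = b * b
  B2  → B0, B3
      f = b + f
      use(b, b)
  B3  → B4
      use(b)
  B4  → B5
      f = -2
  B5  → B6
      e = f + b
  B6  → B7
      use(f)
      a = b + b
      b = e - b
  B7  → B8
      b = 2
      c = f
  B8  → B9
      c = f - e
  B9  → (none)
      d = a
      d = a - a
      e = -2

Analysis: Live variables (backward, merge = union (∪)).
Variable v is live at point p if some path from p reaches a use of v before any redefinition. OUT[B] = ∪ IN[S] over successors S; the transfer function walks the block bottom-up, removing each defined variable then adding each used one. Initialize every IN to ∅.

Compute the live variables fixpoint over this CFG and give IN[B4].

Answer: {b}

Derivation:
Fixpoint table:
  B0:   IN={e, f}   OUT={b, e}
  B1:   IN={b, e}   OUT={b, e, f}
  B2:   IN={b, e, f}   OUT={b, e, f}
  B3:   IN={b}   OUT={b}
  B4:   IN={b}   OUT={b, f}
  B5:   IN={b, f}   OUT={b, e, f}
  B6:   IN={b, e, f}   OUT={a, e, f}
  B7:   IN={a, e, f}   OUT={a, e, f}
  B8:   IN={a, e, f}   OUT={a}
  B9:   IN={a}   OUT={}

Merge at B4: OUT[B4] = IN[B5] = {b, f}
Applying B4's transfer function to that OUT value gives IN[B4] (row B4 above).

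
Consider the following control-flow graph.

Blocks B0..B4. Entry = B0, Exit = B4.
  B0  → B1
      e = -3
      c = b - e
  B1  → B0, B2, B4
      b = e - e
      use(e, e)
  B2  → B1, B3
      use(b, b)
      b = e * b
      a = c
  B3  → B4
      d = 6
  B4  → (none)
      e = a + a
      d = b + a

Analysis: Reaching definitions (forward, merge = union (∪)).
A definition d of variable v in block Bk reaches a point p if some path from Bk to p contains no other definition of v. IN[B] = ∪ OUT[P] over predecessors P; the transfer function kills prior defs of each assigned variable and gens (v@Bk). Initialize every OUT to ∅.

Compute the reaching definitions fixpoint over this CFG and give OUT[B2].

Answer: {a@B2, b@B2, c@B0, e@B0}

Working:
Per-block solution:
  B0: | IN={a@B2, b@B1, c@B0, e@B0} | OUT={a@B2, b@B1, c@B0, e@B0}
  B1: | IN={a@B2, b@B1, b@B2, c@B0, e@B0} | OUT={a@B2, b@B1, c@B0, e@B0}
  B2: | IN={a@B2, b@B1, c@B0, e@B0} | OUT={a@B2, b@B2, c@B0, e@B0}
  B3: | IN={a@B2, b@B2, c@B0, e@B0} | OUT={a@B2, b@B2, c@B0, d@B3, e@B0}
  B4: | IN={a@B2, b@B1, b@B2, c@B0, d@B3, e@B0} | OUT={a@B2, b@B1, b@B2, c@B0, d@B4, e@B4}

Merge at B2: IN[B2] = OUT[B1] = {a@B2, b@B1, c@B0, e@B0}
Applying B2's transfer function to that IN value gives OUT[B2] (row B2 above).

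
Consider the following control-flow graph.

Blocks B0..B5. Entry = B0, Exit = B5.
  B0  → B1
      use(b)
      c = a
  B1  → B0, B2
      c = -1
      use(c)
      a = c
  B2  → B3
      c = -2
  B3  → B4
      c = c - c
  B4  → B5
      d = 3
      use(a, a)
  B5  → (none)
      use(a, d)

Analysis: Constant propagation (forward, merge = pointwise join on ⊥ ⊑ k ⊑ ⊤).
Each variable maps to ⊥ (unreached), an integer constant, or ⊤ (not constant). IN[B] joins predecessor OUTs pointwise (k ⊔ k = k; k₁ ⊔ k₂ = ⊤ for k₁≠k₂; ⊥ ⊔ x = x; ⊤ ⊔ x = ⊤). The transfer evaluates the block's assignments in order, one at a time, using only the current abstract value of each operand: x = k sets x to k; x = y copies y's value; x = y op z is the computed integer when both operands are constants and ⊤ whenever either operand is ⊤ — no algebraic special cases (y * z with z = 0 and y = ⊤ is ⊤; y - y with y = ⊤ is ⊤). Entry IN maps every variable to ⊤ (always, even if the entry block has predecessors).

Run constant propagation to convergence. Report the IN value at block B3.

Answer: {a: -1, b: ⊤, c: -2, d: ⊤, e: ⊤, f: ⊤}

Working:
Per-block solution:
  B0:  IN=(all ⊤)  OUT=(all ⊤)
  B1:  IN=(all ⊤)  OUT={a:-1, c:-1; rest ⊤}
  B2:  IN={a:-1, c:-1; rest ⊤}  OUT={a:-1, c:-2; rest ⊤}
  B3:  IN={a:-1, c:-2; rest ⊤}  OUT={a:-1, c:0; rest ⊤}
  B4:  IN={a:-1, c:0; rest ⊤}  OUT={a:-1, c:0, d:3; rest ⊤}
  B5:  IN={a:-1, c:0, d:3; rest ⊤}  OUT={a:-1, c:0, d:3; rest ⊤}

Merge at B3: IN[B3] = OUT[B2] = {a: -1, b: ⊤, c: -2, d: ⊤, e: ⊤, f: ⊤}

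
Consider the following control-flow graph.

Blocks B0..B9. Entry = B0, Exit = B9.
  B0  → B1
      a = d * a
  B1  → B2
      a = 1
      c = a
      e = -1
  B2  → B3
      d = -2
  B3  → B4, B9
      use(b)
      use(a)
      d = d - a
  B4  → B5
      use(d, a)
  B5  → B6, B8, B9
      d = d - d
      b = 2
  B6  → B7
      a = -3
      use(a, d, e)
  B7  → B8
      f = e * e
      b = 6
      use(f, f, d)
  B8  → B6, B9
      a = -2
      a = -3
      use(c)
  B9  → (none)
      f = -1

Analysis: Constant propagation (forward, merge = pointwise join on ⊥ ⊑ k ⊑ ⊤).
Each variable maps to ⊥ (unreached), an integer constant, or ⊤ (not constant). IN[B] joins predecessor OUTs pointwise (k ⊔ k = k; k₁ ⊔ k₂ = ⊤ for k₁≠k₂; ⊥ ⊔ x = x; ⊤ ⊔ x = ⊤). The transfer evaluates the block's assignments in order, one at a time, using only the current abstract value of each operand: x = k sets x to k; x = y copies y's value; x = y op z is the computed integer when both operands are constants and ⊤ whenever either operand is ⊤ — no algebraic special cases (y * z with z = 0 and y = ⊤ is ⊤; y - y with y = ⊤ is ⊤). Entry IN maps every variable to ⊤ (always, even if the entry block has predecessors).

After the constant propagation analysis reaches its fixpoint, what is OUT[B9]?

Answer: {a: ⊤, b: ⊤, c: 1, d: ⊤, e: -1, f: -1}

Derivation:
Per-block solution:
  B0:  IN=(all ⊤)  OUT=(all ⊤)
  B1:  IN=(all ⊤)  OUT={a:1, c:1, e:-1; rest ⊤}
  B2:  IN={a:1, c:1, e:-1; rest ⊤}  OUT={a:1, c:1, d:-2, e:-1; rest ⊤}
  B3:  IN={a:1, c:1, d:-2, e:-1; rest ⊤}  OUT={a:1, c:1, d:-3, e:-1; rest ⊤}
  B4:  IN={a:1, c:1, d:-3, e:-1; rest ⊤}  OUT={a:1, c:1, d:-3, e:-1; rest ⊤}
  B5:  IN={a:1, c:1, d:-3, e:-1; rest ⊤}  OUT={a:1, b:2, c:1, d:0, e:-1; rest ⊤}
  B6:  IN={c:1, d:0, e:-1; rest ⊤}  OUT={a:-3, c:1, d:0, e:-1; rest ⊤}
  B7:  IN={a:-3, c:1, d:0, e:-1; rest ⊤}  OUT={a:-3, b:6, c:1, d:0, e:-1, f:1; rest ⊤}
  B8:  IN={c:1, d:0, e:-1; rest ⊤}  OUT={a:-3, c:1, d:0, e:-1; rest ⊤}
  B9:  IN={c:1, e:-1; rest ⊤}  OUT={c:1, e:-1, f:-1; rest ⊤}

Merge at B9: IN[B9] = OUT[B3] ⊔ OUT[B5] ⊔ OUT[B8] = {a: ⊤, b: ⊤, c: 1, d: ⊤, e: -1, f: ⊤}
Applying B9's transfer function to that IN value gives OUT[B9] (row B9 above).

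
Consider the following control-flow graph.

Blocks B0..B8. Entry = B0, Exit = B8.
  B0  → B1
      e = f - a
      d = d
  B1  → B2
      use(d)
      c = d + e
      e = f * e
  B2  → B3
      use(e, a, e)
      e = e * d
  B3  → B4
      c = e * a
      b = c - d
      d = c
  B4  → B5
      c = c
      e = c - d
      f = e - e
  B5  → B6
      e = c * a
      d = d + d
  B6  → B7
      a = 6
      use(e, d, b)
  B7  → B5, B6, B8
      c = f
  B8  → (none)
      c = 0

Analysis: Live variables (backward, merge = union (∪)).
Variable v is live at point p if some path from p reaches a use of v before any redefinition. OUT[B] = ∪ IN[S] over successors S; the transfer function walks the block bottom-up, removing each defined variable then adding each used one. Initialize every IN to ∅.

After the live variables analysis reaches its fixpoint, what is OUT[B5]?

Answer: {b, d, e, f}

Trace:
Converged values:
  B0: | IN={a, d, f} | OUT={a, d, e, f}
  B1: | IN={a, d, e, f} | OUT={a, d, e}
  B2: | IN={a, d, e} | OUT={a, d, e}
  B3: | IN={a, d, e} | OUT={a, b, c, d}
  B4: | IN={a, b, c, d} | OUT={a, b, c, d, f}
  B5: | IN={a, b, c, d, f} | OUT={b, d, e, f}
  B6: | IN={b, d, e, f} | OUT={a, b, d, e, f}
  B7: | IN={a, b, d, e, f} | OUT={a, b, c, d, e, f}
  B8: | IN={} | OUT={}

Merge at B5: OUT[B5] = IN[B6] = {b, d, e, f}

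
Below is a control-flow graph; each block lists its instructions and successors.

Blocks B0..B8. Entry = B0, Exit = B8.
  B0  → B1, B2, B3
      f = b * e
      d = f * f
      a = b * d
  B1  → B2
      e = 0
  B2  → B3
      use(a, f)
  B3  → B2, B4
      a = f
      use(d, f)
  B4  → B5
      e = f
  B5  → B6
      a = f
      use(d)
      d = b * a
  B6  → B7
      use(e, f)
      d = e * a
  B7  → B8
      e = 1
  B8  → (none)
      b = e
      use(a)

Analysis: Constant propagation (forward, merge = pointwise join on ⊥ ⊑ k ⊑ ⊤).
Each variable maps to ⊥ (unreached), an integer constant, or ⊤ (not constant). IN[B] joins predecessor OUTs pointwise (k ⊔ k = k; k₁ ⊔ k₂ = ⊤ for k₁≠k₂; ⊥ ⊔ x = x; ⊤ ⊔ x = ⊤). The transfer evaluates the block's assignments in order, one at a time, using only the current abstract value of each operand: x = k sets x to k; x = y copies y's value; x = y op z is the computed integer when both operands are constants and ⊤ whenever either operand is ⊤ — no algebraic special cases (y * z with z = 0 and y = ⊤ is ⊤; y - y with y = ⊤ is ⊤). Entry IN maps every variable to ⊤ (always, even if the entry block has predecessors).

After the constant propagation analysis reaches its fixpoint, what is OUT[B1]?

Fixpoint table:
  B0:   IN=(all ⊤)   OUT=(all ⊤)
  B1:   IN=(all ⊤)   OUT={e:0; rest ⊤}
  B2:   IN=(all ⊤)   OUT=(all ⊤)
  B3:   IN=(all ⊤)   OUT=(all ⊤)
  B4:   IN=(all ⊤)   OUT=(all ⊤)
  B5:   IN=(all ⊤)   OUT=(all ⊤)
  B6:   IN=(all ⊤)   OUT=(all ⊤)
  B7:   IN=(all ⊤)   OUT={e:1; rest ⊤}
  B8:   IN={e:1; rest ⊤}   OUT={b:1, e:1; rest ⊤}

Merge at B1: IN[B1] = OUT[B0] = {a: ⊤, b: ⊤, c: ⊤, d: ⊤, e: ⊤, f: ⊤}
Applying B1's transfer function to that IN value gives OUT[B1] (row B1 above).

Answer: {a: ⊤, b: ⊤, c: ⊤, d: ⊤, e: 0, f: ⊤}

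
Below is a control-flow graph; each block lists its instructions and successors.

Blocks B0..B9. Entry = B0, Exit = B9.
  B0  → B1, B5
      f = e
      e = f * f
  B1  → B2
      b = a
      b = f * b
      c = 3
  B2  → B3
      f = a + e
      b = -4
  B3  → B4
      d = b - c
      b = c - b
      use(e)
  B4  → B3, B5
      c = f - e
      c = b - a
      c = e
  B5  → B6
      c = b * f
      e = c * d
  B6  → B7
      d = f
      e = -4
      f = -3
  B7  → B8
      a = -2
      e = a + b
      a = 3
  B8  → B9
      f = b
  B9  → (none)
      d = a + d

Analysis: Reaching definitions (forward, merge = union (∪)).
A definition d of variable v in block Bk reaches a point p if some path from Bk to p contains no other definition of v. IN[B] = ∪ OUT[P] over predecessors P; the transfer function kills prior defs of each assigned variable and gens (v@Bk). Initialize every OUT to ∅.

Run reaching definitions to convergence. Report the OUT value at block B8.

Fixpoint table:
  B0:  IN={}  OUT={e@B0, f@B0}
  B1:  IN={e@B0, f@B0}  OUT={b@B1, c@B1, e@B0, f@B0}
  B2:  IN={b@B1, c@B1, e@B0, f@B0}  OUT={b@B2, c@B1, e@B0, f@B2}
  B3:  IN={b@B2, b@B3, c@B1, c@B4, d@B3, e@B0, f@B2}  OUT={b@B3, c@B1, c@B4, d@B3, e@B0, f@B2}
  B4:  IN={b@B3, c@B1, c@B4, d@B3, e@B0, f@B2}  OUT={b@B3, c@B4, d@B3, e@B0, f@B2}
  B5:  IN={b@B3, c@B4, d@B3, e@B0, f@B0, f@B2}  OUT={b@B3, c@B5, d@B3, e@B5, f@B0, f@B2}
  B6:  IN={b@B3, c@B5, d@B3, e@B5, f@B0, f@B2}  OUT={b@B3, c@B5, d@B6, e@B6, f@B6}
  B7:  IN={b@B3, c@B5, d@B6, e@B6, f@B6}  OUT={a@B7, b@B3, c@B5, d@B6, e@B7, f@B6}
  B8:  IN={a@B7, b@B3, c@B5, d@B6, e@B7, f@B6}  OUT={a@B7, b@B3, c@B5, d@B6, e@B7, f@B8}
  B9:  IN={a@B7, b@B3, c@B5, d@B6, e@B7, f@B8}  OUT={a@B7, b@B3, c@B5, d@B9, e@B7, f@B8}

Merge at B8: IN[B8] = OUT[B7] = {a@B7, b@B3, c@B5, d@B6, e@B7, f@B6}
Applying B8's transfer function to that IN value gives OUT[B8] (row B8 above).

Answer: {a@B7, b@B3, c@B5, d@B6, e@B7, f@B8}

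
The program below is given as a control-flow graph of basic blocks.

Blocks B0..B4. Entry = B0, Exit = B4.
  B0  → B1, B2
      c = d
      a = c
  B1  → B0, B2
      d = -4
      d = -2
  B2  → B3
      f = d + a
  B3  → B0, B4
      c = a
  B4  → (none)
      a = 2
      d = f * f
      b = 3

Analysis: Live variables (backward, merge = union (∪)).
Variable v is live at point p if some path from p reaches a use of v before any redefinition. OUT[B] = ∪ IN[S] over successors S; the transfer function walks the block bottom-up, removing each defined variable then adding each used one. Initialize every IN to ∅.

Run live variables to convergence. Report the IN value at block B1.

Converged values:
  B0:   IN={d}   OUT={a, d}
  B1:   IN={a}   OUT={a, d}
  B2:   IN={a, d}   OUT={a, d, f}
  B3:   IN={a, d, f}   OUT={d, f}
  B4:   IN={f}   OUT={}

Merge at B1: OUT[B1] = IN[B0] ⊔ IN[B2] = {a, d}
Applying B1's transfer function to that OUT value gives IN[B1] (row B1 above).

Answer: {a}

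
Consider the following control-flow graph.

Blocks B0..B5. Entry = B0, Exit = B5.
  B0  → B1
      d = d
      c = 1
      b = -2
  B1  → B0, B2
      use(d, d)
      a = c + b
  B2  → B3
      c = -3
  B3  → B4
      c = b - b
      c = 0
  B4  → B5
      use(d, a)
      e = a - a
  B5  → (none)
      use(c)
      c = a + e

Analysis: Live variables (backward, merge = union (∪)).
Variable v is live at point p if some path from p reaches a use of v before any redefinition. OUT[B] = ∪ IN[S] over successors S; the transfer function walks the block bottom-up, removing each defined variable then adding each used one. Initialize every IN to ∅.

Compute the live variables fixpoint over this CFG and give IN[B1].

Per-block solution:
  B0:  IN={d}  OUT={b, c, d}
  B1:  IN={b, c, d}  OUT={a, b, d}
  B2:  IN={a, b, d}  OUT={a, b, d}
  B3:  IN={a, b, d}  OUT={a, c, d}
  B4:  IN={a, c, d}  OUT={a, c, e}
  B5:  IN={a, c, e}  OUT={}

Merge at B1: OUT[B1] = IN[B0] ⊔ IN[B2] = {a, b, d}
Applying B1's transfer function to that OUT value gives IN[B1] (row B1 above).

Answer: {b, c, d}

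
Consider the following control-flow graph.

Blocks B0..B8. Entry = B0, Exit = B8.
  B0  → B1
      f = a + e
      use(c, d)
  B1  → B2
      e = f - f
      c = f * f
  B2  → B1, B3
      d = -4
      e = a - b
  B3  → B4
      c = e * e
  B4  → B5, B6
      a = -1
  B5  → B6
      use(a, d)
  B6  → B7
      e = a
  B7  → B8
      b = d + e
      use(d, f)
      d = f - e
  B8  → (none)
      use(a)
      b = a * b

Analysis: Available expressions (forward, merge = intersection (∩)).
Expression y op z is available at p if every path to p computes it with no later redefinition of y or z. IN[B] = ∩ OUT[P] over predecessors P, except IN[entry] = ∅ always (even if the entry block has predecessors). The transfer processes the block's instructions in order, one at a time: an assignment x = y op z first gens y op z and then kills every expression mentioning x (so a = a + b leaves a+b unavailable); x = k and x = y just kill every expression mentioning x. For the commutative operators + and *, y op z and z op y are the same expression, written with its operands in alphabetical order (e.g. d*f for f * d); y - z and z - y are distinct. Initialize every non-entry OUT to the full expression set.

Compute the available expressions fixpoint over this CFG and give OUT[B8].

Answer: {f*f, f-e, f-f}

Working:
Per-block solution:
  B0: | IN={} | OUT={a+e}
  B1: | IN={} | OUT={f*f, f-f}
  B2: | IN={f*f, f-f} | OUT={a-b, f*f, f-f}
  B3: | IN={a-b, f*f, f-f} | OUT={a-b, e*e, f*f, f-f}
  B4: | IN={a-b, e*e, f*f, f-f} | OUT={e*e, f*f, f-f}
  B5: | IN={e*e, f*f, f-f} | OUT={e*e, f*f, f-f}
  B6: | IN={e*e, f*f, f-f} | OUT={f*f, f-f}
  B7: | IN={f*f, f-f} | OUT={f*f, f-e, f-f}
  B8: | IN={f*f, f-e, f-f} | OUT={f*f, f-e, f-f}

Merge at B8: IN[B8] = OUT[B7] = {f*f, f-e, f-f}
Applying B8's transfer function to that IN value gives OUT[B8] (row B8 above).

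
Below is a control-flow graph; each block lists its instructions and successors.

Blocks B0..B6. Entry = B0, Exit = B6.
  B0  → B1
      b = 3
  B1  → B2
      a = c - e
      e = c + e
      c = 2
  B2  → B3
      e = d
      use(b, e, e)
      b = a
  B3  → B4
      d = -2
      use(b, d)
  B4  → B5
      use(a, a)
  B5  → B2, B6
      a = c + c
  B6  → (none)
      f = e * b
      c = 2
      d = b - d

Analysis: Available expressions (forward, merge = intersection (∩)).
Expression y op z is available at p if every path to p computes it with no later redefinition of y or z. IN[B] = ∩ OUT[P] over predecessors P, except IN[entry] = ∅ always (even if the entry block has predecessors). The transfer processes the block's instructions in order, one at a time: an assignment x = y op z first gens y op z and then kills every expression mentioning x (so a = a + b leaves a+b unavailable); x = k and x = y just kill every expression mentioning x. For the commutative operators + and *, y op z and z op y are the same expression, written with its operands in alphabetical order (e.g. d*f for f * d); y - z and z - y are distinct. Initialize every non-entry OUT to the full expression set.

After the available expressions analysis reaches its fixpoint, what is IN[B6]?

Answer: {c+c}

Trace:
Converged values:
  B0:  IN={}  OUT={}
  B1:  IN={}  OUT={}
  B2:  IN={}  OUT={}
  B3:  IN={}  OUT={}
  B4:  IN={}  OUT={}
  B5:  IN={}  OUT={c+c}
  B6:  IN={c+c}  OUT={b*e}

Merge at B6: IN[B6] = OUT[B5] = {c+c}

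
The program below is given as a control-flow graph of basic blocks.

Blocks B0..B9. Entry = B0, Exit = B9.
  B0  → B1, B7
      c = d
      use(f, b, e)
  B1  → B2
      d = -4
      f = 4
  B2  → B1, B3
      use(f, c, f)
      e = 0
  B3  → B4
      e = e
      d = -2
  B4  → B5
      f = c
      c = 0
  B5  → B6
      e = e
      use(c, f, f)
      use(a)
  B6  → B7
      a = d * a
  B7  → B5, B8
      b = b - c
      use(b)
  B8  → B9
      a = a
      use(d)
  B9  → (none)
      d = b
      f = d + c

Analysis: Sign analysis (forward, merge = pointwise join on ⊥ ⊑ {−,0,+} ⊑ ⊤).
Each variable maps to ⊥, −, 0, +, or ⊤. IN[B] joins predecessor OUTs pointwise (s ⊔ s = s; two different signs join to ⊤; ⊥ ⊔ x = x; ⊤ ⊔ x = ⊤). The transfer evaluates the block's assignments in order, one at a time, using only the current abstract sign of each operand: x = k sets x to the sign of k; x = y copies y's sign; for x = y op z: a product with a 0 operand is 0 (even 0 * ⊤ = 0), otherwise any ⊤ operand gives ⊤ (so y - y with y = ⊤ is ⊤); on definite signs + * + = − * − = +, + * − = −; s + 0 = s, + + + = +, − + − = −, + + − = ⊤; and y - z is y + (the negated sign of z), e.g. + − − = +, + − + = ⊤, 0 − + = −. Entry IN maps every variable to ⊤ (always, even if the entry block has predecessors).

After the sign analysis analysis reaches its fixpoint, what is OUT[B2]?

Answer: {a: ⊤, b: ⊤, c: ⊤, d: -, e: 0, f: +}

Working:
Per-block solution:
  B0: | IN=(all ⊤) | OUT=(all ⊤)
  B1: | IN=(all ⊤) | OUT={d:-, f:+; rest ⊤}
  B2: | IN={d:-, f:+; rest ⊤} | OUT={d:-, e:0, f:+; rest ⊤}
  B3: | IN={d:-, e:0, f:+; rest ⊤} | OUT={d:-, e:0, f:+; rest ⊤}
  B4: | IN={d:-, e:0, f:+; rest ⊤} | OUT={c:0, d:-, e:0; rest ⊤}
  B5: | IN=(all ⊤) | OUT=(all ⊤)
  B6: | IN=(all ⊤) | OUT=(all ⊤)
  B7: | IN=(all ⊤) | OUT=(all ⊤)
  B8: | IN=(all ⊤) | OUT=(all ⊤)
  B9: | IN=(all ⊤) | OUT=(all ⊤)

Merge at B2: IN[B2] = OUT[B1] = {a: ⊤, b: ⊤, c: ⊤, d: -, e: ⊤, f: +}
Applying B2's transfer function to that IN value gives OUT[B2] (row B2 above).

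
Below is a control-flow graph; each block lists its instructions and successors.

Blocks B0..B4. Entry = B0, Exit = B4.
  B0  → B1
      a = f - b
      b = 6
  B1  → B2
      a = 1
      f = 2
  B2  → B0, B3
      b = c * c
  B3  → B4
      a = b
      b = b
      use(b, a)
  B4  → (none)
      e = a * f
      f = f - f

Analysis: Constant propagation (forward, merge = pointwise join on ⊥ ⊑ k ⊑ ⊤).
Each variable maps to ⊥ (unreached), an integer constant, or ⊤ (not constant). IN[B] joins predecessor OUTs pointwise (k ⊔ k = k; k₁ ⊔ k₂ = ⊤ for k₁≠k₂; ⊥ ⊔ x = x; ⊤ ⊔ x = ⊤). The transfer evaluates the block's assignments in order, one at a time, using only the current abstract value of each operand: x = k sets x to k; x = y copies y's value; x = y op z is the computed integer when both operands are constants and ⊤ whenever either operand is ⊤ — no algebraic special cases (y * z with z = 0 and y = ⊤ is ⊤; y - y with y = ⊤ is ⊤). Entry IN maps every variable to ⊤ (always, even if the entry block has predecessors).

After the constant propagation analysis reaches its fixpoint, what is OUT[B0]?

Answer: {a: ⊤, b: 6, c: ⊤, d: ⊤, e: ⊤, f: ⊤}

Trace:
Converged values:
  B0:   IN=(all ⊤)   OUT={b:6; rest ⊤}
  B1:   IN={b:6; rest ⊤}   OUT={a:1, b:6, f:2; rest ⊤}
  B2:   IN={a:1, b:6, f:2; rest ⊤}   OUT={a:1, f:2; rest ⊤}
  B3:   IN={a:1, f:2; rest ⊤}   OUT={f:2; rest ⊤}
  B4:   IN={f:2; rest ⊤}   OUT={f:0; rest ⊤}

Merge at B0 (entry node, so the boundary value (all ⊤) is joined with the incoming edge(s)): IN[B0] = (all ⊤) ⊔ OUT[B2] = {a: ⊤, b: ⊤, c: ⊤, d: ⊤, e: ⊤, f: ⊤}
Applying B0's transfer function to that IN value gives OUT[B0] (row B0 above).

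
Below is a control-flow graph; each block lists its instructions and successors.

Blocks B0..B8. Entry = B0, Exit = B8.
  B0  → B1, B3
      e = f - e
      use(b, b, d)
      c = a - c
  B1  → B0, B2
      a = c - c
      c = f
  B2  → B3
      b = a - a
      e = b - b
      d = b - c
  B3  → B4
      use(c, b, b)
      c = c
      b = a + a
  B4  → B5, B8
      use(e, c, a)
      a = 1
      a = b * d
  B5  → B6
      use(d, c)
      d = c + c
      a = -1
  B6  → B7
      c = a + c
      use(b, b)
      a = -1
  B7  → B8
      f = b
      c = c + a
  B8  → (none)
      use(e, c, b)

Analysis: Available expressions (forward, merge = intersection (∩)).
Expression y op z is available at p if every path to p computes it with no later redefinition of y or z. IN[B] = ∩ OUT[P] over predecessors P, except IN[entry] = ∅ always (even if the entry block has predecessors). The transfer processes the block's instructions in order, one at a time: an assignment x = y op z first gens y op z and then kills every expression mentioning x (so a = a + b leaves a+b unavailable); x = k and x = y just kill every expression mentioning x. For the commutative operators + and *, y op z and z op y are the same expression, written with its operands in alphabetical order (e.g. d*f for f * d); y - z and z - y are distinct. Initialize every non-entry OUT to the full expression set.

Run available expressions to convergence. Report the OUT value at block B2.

Answer: {a-a, b-b, b-c}

Derivation:
Per-block solution:
  B0: | IN={} | OUT={}
  B1: | IN={} | OUT={}
  B2: | IN={} | OUT={a-a, b-b, b-c}
  B3: | IN={} | OUT={a+a}
  B4: | IN={a+a} | OUT={b*d}
  B5: | IN={b*d} | OUT={c+c}
  B6: | IN={c+c} | OUT={}
  B7: | IN={} | OUT={}
  B8: | IN={} | OUT={}

Merge at B2: IN[B2] = OUT[B1] = {}
Applying B2's transfer function to that IN value gives OUT[B2] (row B2 above).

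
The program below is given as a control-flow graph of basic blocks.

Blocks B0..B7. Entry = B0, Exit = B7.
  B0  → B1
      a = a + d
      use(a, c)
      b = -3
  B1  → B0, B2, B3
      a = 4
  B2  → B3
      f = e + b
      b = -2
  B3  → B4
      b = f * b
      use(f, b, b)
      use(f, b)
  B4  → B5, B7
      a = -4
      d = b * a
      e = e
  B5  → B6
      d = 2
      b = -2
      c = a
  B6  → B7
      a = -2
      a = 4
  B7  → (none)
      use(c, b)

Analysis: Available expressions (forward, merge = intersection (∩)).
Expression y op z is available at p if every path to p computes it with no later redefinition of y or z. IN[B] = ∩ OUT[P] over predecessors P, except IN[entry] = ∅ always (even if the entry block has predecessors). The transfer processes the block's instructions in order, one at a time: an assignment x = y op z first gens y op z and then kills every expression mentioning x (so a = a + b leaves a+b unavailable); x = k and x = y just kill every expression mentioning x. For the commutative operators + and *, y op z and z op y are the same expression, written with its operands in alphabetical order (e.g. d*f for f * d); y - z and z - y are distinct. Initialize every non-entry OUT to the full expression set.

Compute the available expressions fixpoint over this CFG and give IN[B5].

Answer: {a*b}

Working:
Converged values:
  B0: | IN={} | OUT={}
  B1: | IN={} | OUT={}
  B2: | IN={} | OUT={}
  B3: | IN={} | OUT={}
  B4: | IN={} | OUT={a*b}
  B5: | IN={a*b} | OUT={}
  B6: | IN={} | OUT={}
  B7: | IN={} | OUT={}

Merge at B5: IN[B5] = OUT[B4] = {a*b}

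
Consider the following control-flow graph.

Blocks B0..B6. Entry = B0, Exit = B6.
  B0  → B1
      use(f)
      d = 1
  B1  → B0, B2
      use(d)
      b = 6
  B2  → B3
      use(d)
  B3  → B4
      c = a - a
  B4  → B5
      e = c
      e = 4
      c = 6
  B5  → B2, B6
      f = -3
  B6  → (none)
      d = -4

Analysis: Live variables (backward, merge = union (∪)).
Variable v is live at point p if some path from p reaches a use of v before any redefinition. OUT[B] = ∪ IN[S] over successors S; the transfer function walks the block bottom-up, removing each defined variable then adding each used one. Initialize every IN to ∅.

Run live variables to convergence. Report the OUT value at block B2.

Per-block solution:
  B0:   IN={a, f}   OUT={a, d, f}
  B1:   IN={a, d, f}   OUT={a, d, f}
  B2:   IN={a, d}   OUT={a, d}
  B3:   IN={a, d}   OUT={a, c, d}
  B4:   IN={a, c, d}   OUT={a, d}
  B5:   IN={a, d}   OUT={a, d}
  B6:   IN={}   OUT={}

Merge at B2: OUT[B2] = IN[B3] = {a, d}

Answer: {a, d}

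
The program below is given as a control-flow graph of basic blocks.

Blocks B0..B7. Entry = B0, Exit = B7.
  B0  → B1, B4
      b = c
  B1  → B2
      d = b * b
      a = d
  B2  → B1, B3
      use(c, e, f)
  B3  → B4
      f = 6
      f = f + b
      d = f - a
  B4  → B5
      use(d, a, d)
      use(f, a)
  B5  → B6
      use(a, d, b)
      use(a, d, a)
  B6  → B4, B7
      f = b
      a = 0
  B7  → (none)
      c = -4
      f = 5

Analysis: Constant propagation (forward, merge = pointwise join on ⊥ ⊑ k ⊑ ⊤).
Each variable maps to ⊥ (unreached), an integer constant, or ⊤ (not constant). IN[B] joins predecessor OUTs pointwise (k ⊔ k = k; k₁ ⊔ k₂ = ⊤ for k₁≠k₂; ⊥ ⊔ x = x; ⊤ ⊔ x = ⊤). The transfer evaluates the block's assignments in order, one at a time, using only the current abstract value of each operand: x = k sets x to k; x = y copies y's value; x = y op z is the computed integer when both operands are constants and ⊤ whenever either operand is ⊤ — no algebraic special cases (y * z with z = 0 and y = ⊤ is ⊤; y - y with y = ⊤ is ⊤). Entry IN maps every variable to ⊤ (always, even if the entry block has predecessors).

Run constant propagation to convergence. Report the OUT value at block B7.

Answer: {a: 0, b: ⊤, c: -4, d: ⊤, e: ⊤, f: 5}

Working:
Converged values:
  B0: | IN=(all ⊤) | OUT=(all ⊤)
  B1: | IN=(all ⊤) | OUT=(all ⊤)
  B2: | IN=(all ⊤) | OUT=(all ⊤)
  B3: | IN=(all ⊤) | OUT=(all ⊤)
  B4: | IN=(all ⊤) | OUT=(all ⊤)
  B5: | IN=(all ⊤) | OUT=(all ⊤)
  B6: | IN=(all ⊤) | OUT={a:0; rest ⊤}
  B7: | IN={a:0; rest ⊤} | OUT={a:0, c:-4, f:5; rest ⊤}

Merge at B7: IN[B7] = OUT[B6] = {a: 0, b: ⊤, c: ⊤, d: ⊤, e: ⊤, f: ⊤}
Applying B7's transfer function to that IN value gives OUT[B7] (row B7 above).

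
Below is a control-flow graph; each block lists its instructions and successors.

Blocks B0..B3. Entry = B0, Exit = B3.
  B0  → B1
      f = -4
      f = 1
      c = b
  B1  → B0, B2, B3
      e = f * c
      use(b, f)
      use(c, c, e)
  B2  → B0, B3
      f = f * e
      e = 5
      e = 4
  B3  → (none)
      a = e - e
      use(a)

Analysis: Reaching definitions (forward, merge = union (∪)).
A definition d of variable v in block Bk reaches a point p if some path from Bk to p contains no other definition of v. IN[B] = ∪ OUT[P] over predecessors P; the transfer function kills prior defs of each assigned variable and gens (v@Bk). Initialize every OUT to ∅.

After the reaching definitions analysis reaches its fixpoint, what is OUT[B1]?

Answer: {c@B0, e@B1, f@B0}

Working:
Per-block solution:
  B0: | IN={c@B0, e@B1, e@B2, f@B0, f@B2} | OUT={c@B0, e@B1, e@B2, f@B0}
  B1: | IN={c@B0, e@B1, e@B2, f@B0} | OUT={c@B0, e@B1, f@B0}
  B2: | IN={c@B0, e@B1, f@B0} | OUT={c@B0, e@B2, f@B2}
  B3: | IN={c@B0, e@B1, e@B2, f@B0, f@B2} | OUT={a@B3, c@B0, e@B1, e@B2, f@B0, f@B2}

Merge at B1: IN[B1] = OUT[B0] = {c@B0, e@B1, e@B2, f@B0}
Applying B1's transfer function to that IN value gives OUT[B1] (row B1 above).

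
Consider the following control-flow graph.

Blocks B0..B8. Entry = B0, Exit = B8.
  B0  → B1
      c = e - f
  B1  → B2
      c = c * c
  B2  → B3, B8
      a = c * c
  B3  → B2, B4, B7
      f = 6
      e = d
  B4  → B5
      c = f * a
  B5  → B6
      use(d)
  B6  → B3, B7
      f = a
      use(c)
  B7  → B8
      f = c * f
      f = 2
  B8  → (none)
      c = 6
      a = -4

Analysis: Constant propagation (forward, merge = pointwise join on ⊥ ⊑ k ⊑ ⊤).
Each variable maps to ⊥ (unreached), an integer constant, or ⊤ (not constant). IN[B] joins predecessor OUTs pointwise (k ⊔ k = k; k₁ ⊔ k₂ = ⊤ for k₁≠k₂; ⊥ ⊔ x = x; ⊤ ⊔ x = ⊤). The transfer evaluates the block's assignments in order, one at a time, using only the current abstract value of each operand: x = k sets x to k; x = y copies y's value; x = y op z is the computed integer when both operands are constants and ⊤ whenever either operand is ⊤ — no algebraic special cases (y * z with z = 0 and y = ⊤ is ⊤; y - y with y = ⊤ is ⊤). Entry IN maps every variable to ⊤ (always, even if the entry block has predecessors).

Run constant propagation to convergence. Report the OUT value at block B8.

Answer: {a: -4, b: ⊤, c: 6, d: ⊤, e: ⊤, f: ⊤}

Trace:
Fixpoint table:
  B0: | IN=(all ⊤) | OUT=(all ⊤)
  B1: | IN=(all ⊤) | OUT=(all ⊤)
  B2: | IN=(all ⊤) | OUT=(all ⊤)
  B3: | IN=(all ⊤) | OUT={f:6; rest ⊤}
  B4: | IN={f:6; rest ⊤} | OUT={f:6; rest ⊤}
  B5: | IN={f:6; rest ⊤} | OUT={f:6; rest ⊤}
  B6: | IN={f:6; rest ⊤} | OUT=(all ⊤)
  B7: | IN=(all ⊤) | OUT={f:2; rest ⊤}
  B8: | IN=(all ⊤) | OUT={a:-4, c:6; rest ⊤}

Merge at B8: IN[B8] = OUT[B2] ⊔ OUT[B7] = {a: ⊤, b: ⊤, c: ⊤, d: ⊤, e: ⊤, f: ⊤}
Applying B8's transfer function to that IN value gives OUT[B8] (row B8 above).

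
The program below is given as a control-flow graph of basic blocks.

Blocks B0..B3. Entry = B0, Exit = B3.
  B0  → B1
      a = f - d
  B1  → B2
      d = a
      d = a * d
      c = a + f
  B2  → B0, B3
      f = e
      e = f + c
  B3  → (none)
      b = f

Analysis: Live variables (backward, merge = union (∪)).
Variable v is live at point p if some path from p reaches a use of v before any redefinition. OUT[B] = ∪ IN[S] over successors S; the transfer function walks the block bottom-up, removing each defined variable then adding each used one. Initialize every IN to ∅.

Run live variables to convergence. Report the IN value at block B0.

Answer: {d, e, f}

Working:
Per-block solution:
  B0: | IN={d, e, f} | OUT={a, e, f}
  B1: | IN={a, e, f} | OUT={c, d, e}
  B2: | IN={c, d, e} | OUT={d, e, f}
  B3: | IN={f} | OUT={}

Merge at B0: OUT[B0] = IN[B1] = {a, e, f}
Applying B0's transfer function to that OUT value gives IN[B0] (row B0 above).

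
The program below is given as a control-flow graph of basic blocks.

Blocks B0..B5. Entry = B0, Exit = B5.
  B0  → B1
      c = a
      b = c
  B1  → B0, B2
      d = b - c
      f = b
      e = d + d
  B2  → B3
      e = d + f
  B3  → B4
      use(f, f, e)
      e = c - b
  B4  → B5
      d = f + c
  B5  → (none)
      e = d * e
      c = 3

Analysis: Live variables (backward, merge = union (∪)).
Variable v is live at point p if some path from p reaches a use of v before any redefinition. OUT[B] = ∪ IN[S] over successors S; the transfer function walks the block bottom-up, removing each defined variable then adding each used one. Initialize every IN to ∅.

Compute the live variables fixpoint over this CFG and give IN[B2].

Per-block solution:
  B0:  IN={a}  OUT={a, b, c}
  B1:  IN={a, b, c}  OUT={a, b, c, d, f}
  B2:  IN={b, c, d, f}  OUT={b, c, e, f}
  B3:  IN={b, c, e, f}  OUT={c, e, f}
  B4:  IN={c, e, f}  OUT={d, e}
  B5:  IN={d, e}  OUT={}

Merge at B2: OUT[B2] = IN[B3] = {b, c, e, f}
Applying B2's transfer function to that OUT value gives IN[B2] (row B2 above).

Answer: {b, c, d, f}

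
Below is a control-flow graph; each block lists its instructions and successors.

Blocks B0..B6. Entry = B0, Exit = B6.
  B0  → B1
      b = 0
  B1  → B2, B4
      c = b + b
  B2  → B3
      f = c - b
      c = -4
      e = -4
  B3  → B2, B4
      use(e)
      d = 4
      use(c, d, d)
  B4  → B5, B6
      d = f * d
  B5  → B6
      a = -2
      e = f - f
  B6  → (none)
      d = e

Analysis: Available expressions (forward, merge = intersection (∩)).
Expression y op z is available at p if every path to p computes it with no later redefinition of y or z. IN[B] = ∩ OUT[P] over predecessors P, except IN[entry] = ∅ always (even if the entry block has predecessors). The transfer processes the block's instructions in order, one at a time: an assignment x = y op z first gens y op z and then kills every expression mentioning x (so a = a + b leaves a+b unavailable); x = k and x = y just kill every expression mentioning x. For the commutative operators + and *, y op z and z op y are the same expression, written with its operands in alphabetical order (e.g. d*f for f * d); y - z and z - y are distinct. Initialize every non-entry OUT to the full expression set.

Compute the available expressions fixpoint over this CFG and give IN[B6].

Per-block solution:
  B0:  IN={}  OUT={}
  B1:  IN={}  OUT={b+b}
  B2:  IN={b+b}  OUT={b+b}
  B3:  IN={b+b}  OUT={b+b}
  B4:  IN={b+b}  OUT={b+b}
  B5:  IN={b+b}  OUT={b+b, f-f}
  B6:  IN={b+b}  OUT={b+b}

Merge at B6: IN[B6] = OUT[B4] ∩ OUT[B5] = {b+b}

Answer: {b+b}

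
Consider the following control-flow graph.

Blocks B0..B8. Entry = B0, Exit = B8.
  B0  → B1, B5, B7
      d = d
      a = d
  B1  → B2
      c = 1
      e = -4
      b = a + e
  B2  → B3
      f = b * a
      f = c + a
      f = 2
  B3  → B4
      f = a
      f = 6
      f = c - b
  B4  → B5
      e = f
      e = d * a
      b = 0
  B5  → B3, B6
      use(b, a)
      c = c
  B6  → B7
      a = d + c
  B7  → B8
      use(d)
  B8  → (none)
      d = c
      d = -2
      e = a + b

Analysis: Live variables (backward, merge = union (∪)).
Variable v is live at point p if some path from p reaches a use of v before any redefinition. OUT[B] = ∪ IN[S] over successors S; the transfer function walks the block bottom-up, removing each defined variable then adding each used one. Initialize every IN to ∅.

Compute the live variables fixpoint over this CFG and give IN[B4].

Answer: {a, c, d, f}

Working:
Converged values:
  B0:   IN={b, c, d}   OUT={a, b, c, d}
  B1:   IN={a, d}   OUT={a, b, c, d}
  B2:   IN={a, b, c, d}   OUT={a, b, c, d}
  B3:   IN={a, b, c, d}   OUT={a, c, d, f}
  B4:   IN={a, c, d, f}   OUT={a, b, c, d}
  B5:   IN={a, b, c, d}   OUT={a, b, c, d}
  B6:   IN={b, c, d}   OUT={a, b, c, d}
  B7:   IN={a, b, c, d}   OUT={a, b, c}
  B8:   IN={a, b, c}   OUT={}

Merge at B4: OUT[B4] = IN[B5] = {a, b, c, d}
Applying B4's transfer function to that OUT value gives IN[B4] (row B4 above).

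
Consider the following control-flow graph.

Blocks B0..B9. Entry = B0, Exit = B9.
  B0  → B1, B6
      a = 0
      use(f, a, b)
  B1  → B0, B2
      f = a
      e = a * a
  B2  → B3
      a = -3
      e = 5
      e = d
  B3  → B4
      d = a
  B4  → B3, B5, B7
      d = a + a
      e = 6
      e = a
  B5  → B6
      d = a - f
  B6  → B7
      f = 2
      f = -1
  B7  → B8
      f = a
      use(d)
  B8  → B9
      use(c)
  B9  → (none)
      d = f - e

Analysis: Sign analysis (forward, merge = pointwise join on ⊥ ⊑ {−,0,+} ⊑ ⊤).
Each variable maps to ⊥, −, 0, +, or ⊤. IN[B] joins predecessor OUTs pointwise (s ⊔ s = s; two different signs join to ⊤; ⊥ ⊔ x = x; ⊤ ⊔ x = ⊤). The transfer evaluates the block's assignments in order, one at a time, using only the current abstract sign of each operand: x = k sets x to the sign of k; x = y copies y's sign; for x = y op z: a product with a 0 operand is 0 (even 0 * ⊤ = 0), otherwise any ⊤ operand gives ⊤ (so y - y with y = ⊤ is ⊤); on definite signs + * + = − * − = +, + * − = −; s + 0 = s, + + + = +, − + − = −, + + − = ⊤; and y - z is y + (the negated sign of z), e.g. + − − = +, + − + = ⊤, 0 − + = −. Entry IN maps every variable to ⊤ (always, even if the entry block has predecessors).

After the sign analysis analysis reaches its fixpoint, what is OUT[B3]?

Converged values:
  B0:   IN=(all ⊤)   OUT={a:0; rest ⊤}
  B1:   IN={a:0; rest ⊤}   OUT={a:0, e:0, f:0; rest ⊤}
  B2:   IN={a:0, e:0, f:0; rest ⊤}   OUT={a:-, f:0; rest ⊤}
  B3:   IN={a:-, f:0; rest ⊤}   OUT={a:-, d:-, f:0; rest ⊤}
  B4:   IN={a:-, d:-, f:0; rest ⊤}   OUT={a:-, d:-, e:-, f:0; rest ⊤}
  B5:   IN={a:-, d:-, e:-, f:0; rest ⊤}   OUT={a:-, d:-, e:-, f:0; rest ⊤}
  B6:   IN=(all ⊤)   OUT={f:-; rest ⊤}
  B7:   IN=(all ⊤)   OUT=(all ⊤)
  B8:   IN=(all ⊤)   OUT=(all ⊤)
  B9:   IN=(all ⊤)   OUT=(all ⊤)

Merge at B3: IN[B3] = OUT[B2] ⊔ OUT[B4] = {a: -, b: ⊤, c: ⊤, d: ⊤, e: ⊤, f: 0}
Applying B3's transfer function to that IN value gives OUT[B3] (row B3 above).

Answer: {a: -, b: ⊤, c: ⊤, d: -, e: ⊤, f: 0}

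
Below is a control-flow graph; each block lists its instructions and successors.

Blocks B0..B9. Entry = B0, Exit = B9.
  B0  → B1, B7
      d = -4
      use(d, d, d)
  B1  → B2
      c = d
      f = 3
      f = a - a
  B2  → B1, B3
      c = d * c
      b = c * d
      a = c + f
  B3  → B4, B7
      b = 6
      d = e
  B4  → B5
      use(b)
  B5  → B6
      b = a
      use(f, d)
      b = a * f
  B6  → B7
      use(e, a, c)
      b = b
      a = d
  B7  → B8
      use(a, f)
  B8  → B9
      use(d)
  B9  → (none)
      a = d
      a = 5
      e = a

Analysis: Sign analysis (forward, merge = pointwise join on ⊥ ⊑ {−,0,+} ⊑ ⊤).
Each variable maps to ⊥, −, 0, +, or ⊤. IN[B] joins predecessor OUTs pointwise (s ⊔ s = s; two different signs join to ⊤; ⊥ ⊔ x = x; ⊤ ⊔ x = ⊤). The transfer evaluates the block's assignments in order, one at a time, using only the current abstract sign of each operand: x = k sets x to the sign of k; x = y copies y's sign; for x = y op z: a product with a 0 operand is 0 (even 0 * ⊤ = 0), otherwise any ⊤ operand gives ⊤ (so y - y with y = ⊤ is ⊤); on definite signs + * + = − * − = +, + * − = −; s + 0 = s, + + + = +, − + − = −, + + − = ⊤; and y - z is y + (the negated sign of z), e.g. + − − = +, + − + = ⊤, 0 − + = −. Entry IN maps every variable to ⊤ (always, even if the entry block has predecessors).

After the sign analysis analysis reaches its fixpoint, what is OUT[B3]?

Fixpoint table:
  B0:  IN=(all ⊤)  OUT={d:-; rest ⊤}
  B1:  IN={d:-; rest ⊤}  OUT={c:-, d:-; rest ⊤}
  B2:  IN={c:-, d:-; rest ⊤}  OUT={b:-, c:+, d:-; rest ⊤}
  B3:  IN={b:-, c:+, d:-; rest ⊤}  OUT={b:+, c:+; rest ⊤}
  B4:  IN={b:+, c:+; rest ⊤}  OUT={b:+, c:+; rest ⊤}
  B5:  IN={b:+, c:+; rest ⊤}  OUT={c:+; rest ⊤}
  B6:  IN={c:+; rest ⊤}  OUT={c:+; rest ⊤}
  B7:  IN=(all ⊤)  OUT=(all ⊤)
  B8:  IN=(all ⊤)  OUT=(all ⊤)
  B9:  IN=(all ⊤)  OUT={a:+, e:+; rest ⊤}

Merge at B3: IN[B3] = OUT[B2] = {a: ⊤, b: -, c: +, d: -, e: ⊤, f: ⊤}
Applying B3's transfer function to that IN value gives OUT[B3] (row B3 above).

Answer: {a: ⊤, b: +, c: +, d: ⊤, e: ⊤, f: ⊤}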